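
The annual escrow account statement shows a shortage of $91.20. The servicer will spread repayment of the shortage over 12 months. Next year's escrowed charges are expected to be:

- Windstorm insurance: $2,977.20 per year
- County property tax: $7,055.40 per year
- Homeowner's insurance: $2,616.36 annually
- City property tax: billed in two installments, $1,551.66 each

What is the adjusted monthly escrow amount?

Windstorm insurance: $2,977.20/yr
County property tax: $7,055.40/yr
Homeowner's insurance: $2,616.36/yr
City property tax: $1,551.66 × 2 = $3,103.32/yr
Annual escrow total = $2,977.20 + $7,055.40 + $2,616.36 + $3,103.32 = $15,752.28
Per month = $15,752.28 ÷ 12 = $1,312.69
Shortage per month = $91.20 ÷ 12 = $7.60
Adjusted monthly = $1,312.69 + $7.60 = $1,320.29

$1,320.29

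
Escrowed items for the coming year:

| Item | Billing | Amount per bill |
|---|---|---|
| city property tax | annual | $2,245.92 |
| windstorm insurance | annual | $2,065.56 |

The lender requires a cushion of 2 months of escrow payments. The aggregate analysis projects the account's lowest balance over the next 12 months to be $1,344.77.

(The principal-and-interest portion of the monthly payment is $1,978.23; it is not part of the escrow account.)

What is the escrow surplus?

City property tax = $2,245.92 per year
Windstorm insurance = $2,065.56 per year
Total annual escrow = $4,311.48
Monthly = $4,311.48 ÷ 12 = $359.29
Required cushion = 2 × $359.29 = $718.58
Surplus = $1,344.77 − $718.58 = $626.19

$626.19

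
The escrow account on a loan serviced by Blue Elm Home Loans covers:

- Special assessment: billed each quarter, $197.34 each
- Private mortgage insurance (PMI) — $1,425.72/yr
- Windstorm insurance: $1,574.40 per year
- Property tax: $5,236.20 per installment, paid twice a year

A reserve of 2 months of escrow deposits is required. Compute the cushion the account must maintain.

Special assessment = $197.34 × 4 = $789.36/yr
Private mortgage insurance (PMI) = $1,425.72/yr
Windstorm insurance = $1,574.40/yr
Property tax = $5,236.20 × 2 = $10,472.40/yr
Total annual escrow = $14,261.88
Per month = $14,261.88 ÷ 12 = $1,188.49
Cushion = 2 × $1,188.49 = $2,376.98

$2,376.98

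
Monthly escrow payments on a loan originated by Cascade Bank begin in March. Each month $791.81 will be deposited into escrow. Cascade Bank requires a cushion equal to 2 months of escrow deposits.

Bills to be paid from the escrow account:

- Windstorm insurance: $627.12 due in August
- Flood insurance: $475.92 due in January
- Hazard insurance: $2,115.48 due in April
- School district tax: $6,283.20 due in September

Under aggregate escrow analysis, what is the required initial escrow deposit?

Cushion = 2 × $791.81 = $1,583.62
Trial balance (start $0, +$791.81 each month, − disbursements):
  Mar: +$791.81 → $791.81
  Apr: +$791.81 − $2,115.48 → -$531.86
  May: +$791.81 → $259.95
  Jun: +$791.81 → $1,051.76
  Jul: +$791.81 → $1,843.57
  Aug: +$791.81 − $627.12 → $2,008.26
  Sep: +$791.81 − $6,283.20 → -$3,483.13
  Oct: +$791.81 → -$2,691.32
  Nov: +$791.81 → -$1,899.51
  Dec: +$791.81 → -$1,107.70
  Jan: +$791.81 − $475.92 → -$791.81
  Feb: +$791.81 → $0.00
Lowest trial balance = -$3,483.13 (Sep)
Initial deposit = cushion − low point = $1,583.62 − (-$3,483.13) = $5,066.75

$5,066.75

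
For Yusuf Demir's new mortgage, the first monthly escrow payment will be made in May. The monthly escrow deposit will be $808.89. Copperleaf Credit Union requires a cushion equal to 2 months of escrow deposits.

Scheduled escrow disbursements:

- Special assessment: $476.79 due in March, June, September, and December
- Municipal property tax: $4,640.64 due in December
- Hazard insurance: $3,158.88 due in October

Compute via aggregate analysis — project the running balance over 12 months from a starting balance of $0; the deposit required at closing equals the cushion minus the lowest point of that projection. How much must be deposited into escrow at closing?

$4,376.55

Cushion = 2 × $808.89 = $1,617.78
Trial balance (start $0, +$808.89 each month, − disbursements):
  May: +$808.89 → $808.89
  Jun: +$808.89 − $476.79 → $1,140.99
  Jul: +$808.89 → $1,949.88
  Aug: +$808.89 → $2,758.77
  Sep: +$808.89 − $476.79 → $3,090.87
  Oct: +$808.89 − $3,158.88 → $740.88
  Nov: +$808.89 → $1,549.77
  Dec: +$808.89 − $5,117.43 → -$2,758.77
  Jan: +$808.89 → -$1,949.88
  Feb: +$808.89 → -$1,140.99
  Mar: +$808.89 − $476.79 → -$808.89
  Apr: +$808.89 → $0.00
Lowest trial balance = -$2,758.77 (Dec)
Initial deposit = cushion − low point = $1,617.78 − (-$2,758.77) = $4,376.55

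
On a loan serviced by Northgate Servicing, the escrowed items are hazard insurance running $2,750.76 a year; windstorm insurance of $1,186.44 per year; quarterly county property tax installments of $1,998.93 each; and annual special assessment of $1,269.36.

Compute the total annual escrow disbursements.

$13,202.28

Hazard insurance — $2,750.76 per year
Windstorm insurance — $1,186.44 per year
County property tax — $1,998.93 × 4 = $7,995.72 per year
Special assessment — $1,269.36 per year
Total per year = $13,202.28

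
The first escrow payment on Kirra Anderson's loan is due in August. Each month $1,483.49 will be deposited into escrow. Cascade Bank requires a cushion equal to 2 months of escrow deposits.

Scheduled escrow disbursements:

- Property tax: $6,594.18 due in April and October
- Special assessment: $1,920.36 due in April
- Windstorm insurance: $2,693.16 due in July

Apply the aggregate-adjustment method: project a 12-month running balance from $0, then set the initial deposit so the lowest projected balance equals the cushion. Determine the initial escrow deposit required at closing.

Cushion = 2 × $1,483.49 = $2,966.98
Trial balance (start $0, +$1,483.49 each month, − disbursements):
  Aug: +$1,483.49 → $1,483.49
  Sep: +$1,483.49 → $2,966.98
  Oct: +$1,483.49 − $6,594.18 → -$2,143.71
  Nov: +$1,483.49 → -$660.22
  Dec: +$1,483.49 → $823.27
  Jan: +$1,483.49 → $2,306.76
  Feb: +$1,483.49 → $3,790.25
  Mar: +$1,483.49 → $5,273.74
  Apr: +$1,483.49 − $8,514.54 → -$1,757.31
  May: +$1,483.49 → -$273.82
  Jun: +$1,483.49 → $1,209.67
  Jul: +$1,483.49 − $2,693.16 → $0.00
Lowest trial balance = -$2,143.71 (Oct)
Initial deposit = cushion − low point = $2,966.98 − (-$2,143.71) = $5,110.69

$5,110.69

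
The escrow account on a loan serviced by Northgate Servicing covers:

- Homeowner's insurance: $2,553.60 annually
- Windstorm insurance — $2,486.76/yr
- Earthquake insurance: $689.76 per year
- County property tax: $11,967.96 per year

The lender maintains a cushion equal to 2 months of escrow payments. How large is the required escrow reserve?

$2,949.68

Homeowner's insurance — $2,553.60 per year
Windstorm insurance — $2,486.76 per year
Earthquake insurance — $689.76 per year
County property tax — $11,967.96 per year
Total annual escrow = $2,553.60 + $2,486.76 + $689.76 + $11,967.96 = $17,698.08
Monthly escrow = $17,698.08 / 12 = $1,474.84
Required cushion = 2 × $1,474.84 = $2,949.68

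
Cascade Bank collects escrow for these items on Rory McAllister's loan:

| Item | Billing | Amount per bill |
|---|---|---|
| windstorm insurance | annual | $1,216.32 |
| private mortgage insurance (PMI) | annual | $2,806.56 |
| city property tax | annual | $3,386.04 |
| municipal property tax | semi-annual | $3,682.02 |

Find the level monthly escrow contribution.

Windstorm insurance = $1,216.32/yr
Private mortgage insurance (PMI) = $2,806.56/yr
City property tax = $3,386.04/yr
Municipal property tax = $3,682.02 × 2 = $7,364.04/yr
Total annual escrow = $1,216.32 + $2,806.56 + $3,386.04 + $7,364.04 = $14,772.96
Monthly = $14,772.96 ÷ 12 = $1,231.08

$1,231.08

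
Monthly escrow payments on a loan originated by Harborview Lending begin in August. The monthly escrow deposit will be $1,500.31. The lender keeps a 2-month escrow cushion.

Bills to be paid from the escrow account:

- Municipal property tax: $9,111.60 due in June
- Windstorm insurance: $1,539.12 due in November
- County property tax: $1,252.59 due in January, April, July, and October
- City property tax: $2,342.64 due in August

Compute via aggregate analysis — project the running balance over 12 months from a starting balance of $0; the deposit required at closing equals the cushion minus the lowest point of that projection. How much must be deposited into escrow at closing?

Cushion = 2 × $1,500.31 = $3,000.62
Trial balance (start $0, +$1,500.31 each month, − disbursements):
  Aug: +$1,500.31 − $2,342.64 → -$842.33
  Sep: +$1,500.31 → $657.98
  Oct: +$1,500.31 − $1,252.59 → $905.70
  Nov: +$1,500.31 − $1,539.12 → $866.89
  Dec: +$1,500.31 → $2,367.20
  Jan: +$1,500.31 − $1,252.59 → $2,614.92
  Feb: +$1,500.31 → $4,115.23
  Mar: +$1,500.31 → $5,615.54
  Apr: +$1,500.31 − $1,252.59 → $5,863.26
  May: +$1,500.31 → $7,363.57
  Jun: +$1,500.31 − $9,111.60 → -$247.72
  Jul: +$1,500.31 − $1,252.59 → $0.00
Lowest trial balance = -$842.33 (Aug)
Initial deposit = cushion − low point = $3,000.62 − (-$842.33) = $3,842.95

$3,842.95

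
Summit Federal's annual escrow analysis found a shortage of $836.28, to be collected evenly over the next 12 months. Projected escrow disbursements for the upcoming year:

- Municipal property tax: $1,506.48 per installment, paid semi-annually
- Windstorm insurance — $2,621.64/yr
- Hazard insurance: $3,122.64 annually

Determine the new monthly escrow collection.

Municipal property tax — $1,506.48 × 2 = $3,012.96
Windstorm insurance — $2,621.64
Hazard insurance — $3,122.64
Yearly total = $3,012.96 + $2,621.64 + $3,122.64 = $8,757.24
Base monthly escrow = $8,757.24 / 12 = $729.77
Shortage spread = $836.28 / 12 = $69.69/mo
Adjusted monthly = $729.77 + $69.69 = $799.46

$799.46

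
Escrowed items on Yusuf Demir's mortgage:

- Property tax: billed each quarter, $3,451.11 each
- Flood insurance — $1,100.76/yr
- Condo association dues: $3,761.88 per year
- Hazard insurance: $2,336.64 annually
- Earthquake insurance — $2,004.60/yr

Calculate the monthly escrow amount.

$1,917.36

Property tax — $3,451.11 × 4 = $13,804.44/yr
Flood insurance — $1,100.76/yr
Condo association dues — $3,761.88/yr
Hazard insurance — $2,336.64/yr
Earthquake insurance — $2,004.60/yr
Annual escrow total = $23,008.32
Monthly escrow = $23,008.32 / 12 = $1,917.36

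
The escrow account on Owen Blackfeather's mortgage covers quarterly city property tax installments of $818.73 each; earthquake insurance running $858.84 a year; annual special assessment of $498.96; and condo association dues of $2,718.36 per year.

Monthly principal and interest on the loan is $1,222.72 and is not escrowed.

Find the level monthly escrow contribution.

$612.59

City property tax = $818.73 × 4 = $3,274.92 annually
Earthquake insurance = $858.84 annually
Special assessment = $498.96 annually
Condo association dues = $2,718.36 annually
Annual escrow total = $7,351.08
Monthly = $7,351.08 ÷ 12 = $612.59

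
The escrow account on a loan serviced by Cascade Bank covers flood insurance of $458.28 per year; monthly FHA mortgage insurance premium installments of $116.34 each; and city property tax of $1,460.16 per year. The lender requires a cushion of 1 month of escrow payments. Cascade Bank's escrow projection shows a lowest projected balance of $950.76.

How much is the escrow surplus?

Flood insurance = $458.28/yr
FHA mortgage insurance premium = $116.34 × 12 = $1,396.08/yr
City property tax = $1,460.16/yr
Combined annual = $3,314.52
Per month = $3,314.52 / 12 = $276.21
Cushion = 1 × $276.21 = $276.21
Excess over cushion: $950.76 − $276.21 = $674.55

$674.55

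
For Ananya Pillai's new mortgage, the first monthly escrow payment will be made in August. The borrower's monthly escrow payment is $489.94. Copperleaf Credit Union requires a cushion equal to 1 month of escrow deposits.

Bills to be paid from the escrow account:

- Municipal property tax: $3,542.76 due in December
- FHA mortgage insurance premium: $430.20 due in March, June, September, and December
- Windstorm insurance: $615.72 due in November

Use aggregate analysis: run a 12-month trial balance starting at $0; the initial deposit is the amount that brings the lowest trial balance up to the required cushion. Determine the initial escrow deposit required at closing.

$3,059.12

Cushion = 1 × $489.94 = $489.94
Trial balance (start $0, +$489.94 each month, − disbursements):
  Aug: +$489.94 → $489.94
  Sep: +$489.94 − $430.20 → $549.68
  Oct: +$489.94 → $1,039.62
  Nov: +$489.94 − $615.72 → $913.84
  Dec: +$489.94 − $3,972.96 → -$2,569.18
  Jan: +$489.94 → -$2,079.24
  Feb: +$489.94 → -$1,589.30
  Mar: +$489.94 − $430.20 → -$1,529.56
  Apr: +$489.94 → -$1,039.62
  May: +$489.94 → -$549.68
  Jun: +$489.94 − $430.20 → -$489.94
  Jul: +$489.94 → $0.00
Lowest trial balance = -$2,569.18 (Dec)
Initial deposit = cushion − low point = $489.94 − (-$2,569.18) = $3,059.12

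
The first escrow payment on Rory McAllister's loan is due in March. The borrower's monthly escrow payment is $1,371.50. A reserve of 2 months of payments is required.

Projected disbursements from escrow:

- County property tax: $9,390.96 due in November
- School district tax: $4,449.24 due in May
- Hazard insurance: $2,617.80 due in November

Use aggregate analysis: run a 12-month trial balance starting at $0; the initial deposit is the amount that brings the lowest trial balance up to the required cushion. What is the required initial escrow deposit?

$6,857.50

Cushion = 2 × $1,371.50 = $2,743.00
Trial balance (start $0, +$1,371.50 each month, − disbursements):
  Mar: +$1,371.50 → $1,371.50
  Apr: +$1,371.50 → $2,743.00
  May: +$1,371.50 − $4,449.24 → -$334.74
  Jun: +$1,371.50 → $1,036.76
  Jul: +$1,371.50 → $2,408.26
  Aug: +$1,371.50 → $3,779.76
  Sep: +$1,371.50 → $5,151.26
  Oct: +$1,371.50 → $6,522.76
  Nov: +$1,371.50 − $12,008.76 → -$4,114.50
  Dec: +$1,371.50 → -$2,743.00
  Jan: +$1,371.50 → -$1,371.50
  Feb: +$1,371.50 → $0.00
Lowest trial balance = -$4,114.50 (Nov)
Initial deposit = cushion − low point = $2,743.00 − (-$4,114.50) = $6,857.50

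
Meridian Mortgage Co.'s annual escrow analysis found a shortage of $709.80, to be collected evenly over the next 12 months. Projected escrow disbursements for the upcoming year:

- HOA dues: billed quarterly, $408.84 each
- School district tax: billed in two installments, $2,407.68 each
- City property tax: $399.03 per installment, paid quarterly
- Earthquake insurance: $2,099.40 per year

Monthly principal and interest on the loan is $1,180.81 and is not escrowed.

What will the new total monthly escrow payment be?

HOA dues: $408.84 × 4 = $1,635.36/yr
School district tax: $2,407.68 × 2 = $4,815.36/yr
City property tax: $399.03 × 4 = $1,596.12/yr
Earthquake insurance: $2,099.40/yr
Yearly total = $10,146.24
Monthly = $10,146.24 / 12 = $845.52
Shortage spread = $709.80 / 12 = $59.15/mo
New monthly escrow = $845.52 + $59.15 = $904.67

$904.67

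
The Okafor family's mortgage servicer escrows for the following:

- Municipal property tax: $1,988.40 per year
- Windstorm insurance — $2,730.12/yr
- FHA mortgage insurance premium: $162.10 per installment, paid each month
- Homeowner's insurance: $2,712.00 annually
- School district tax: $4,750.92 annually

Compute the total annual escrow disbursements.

Municipal property tax = $1,988.40 annually
Windstorm insurance = $2,730.12 annually
FHA mortgage insurance premium = $162.10 × 12 = $1,945.20 annually
Homeowner's insurance = $2,712.00 annually
School district tax = $4,750.92 annually
Combined annual = $14,126.64

$14,126.64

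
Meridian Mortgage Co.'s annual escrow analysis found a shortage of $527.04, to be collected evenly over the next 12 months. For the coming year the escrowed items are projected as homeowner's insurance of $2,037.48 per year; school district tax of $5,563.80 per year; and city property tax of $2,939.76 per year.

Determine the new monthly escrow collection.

Homeowner's insurance = $2,037.48 per year
School district tax = $5,563.80 per year
City property tax = $2,939.76 per year
Total annual escrow = $10,541.04
Monthly = $10,541.04 ÷ 12 = $878.42
Monthly shortage recovery: $527.04 ÷ 12 = $43.92
Adjusted monthly = $878.42 + $43.92 = $922.34

$922.34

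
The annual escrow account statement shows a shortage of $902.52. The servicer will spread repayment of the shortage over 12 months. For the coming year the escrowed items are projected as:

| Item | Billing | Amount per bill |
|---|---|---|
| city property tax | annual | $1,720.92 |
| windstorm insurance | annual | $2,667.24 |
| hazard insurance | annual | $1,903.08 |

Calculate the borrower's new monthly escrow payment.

City property tax = $1,720.92/yr
Windstorm insurance = $2,667.24/yr
Hazard insurance = $1,903.08/yr
Annual escrow total = $1,720.92 + $2,667.24 + $1,903.08 = $6,291.24
Base monthly escrow = $6,291.24 ÷ 12 = $524.27
Shortage per month = $902.52 ÷ 12 = $75.21
Adjusted monthly = $524.27 + $75.21 = $599.48

$599.48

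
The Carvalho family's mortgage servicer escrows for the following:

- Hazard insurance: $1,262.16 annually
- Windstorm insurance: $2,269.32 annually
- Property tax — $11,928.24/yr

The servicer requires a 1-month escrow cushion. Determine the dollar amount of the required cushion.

$1,288.31

Hazard insurance: $1,262.16 per year
Windstorm insurance: $2,269.32 per year
Property tax: $11,928.24 per year
Combined annual = $1,262.16 + $2,269.32 + $11,928.24 = $15,459.72
Per month = $15,459.72 / 12 = $1,288.31
Cushion = 1 × $1,288.31 = $1,288.31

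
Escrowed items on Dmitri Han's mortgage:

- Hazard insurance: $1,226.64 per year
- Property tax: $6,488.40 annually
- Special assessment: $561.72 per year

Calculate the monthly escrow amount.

Hazard insurance = $1,226.64 annually
Property tax = $6,488.40 annually
Special assessment = $561.72 annually
Yearly total = $1,226.64 + $6,488.40 + $561.72 = $8,276.76
Per month = $8,276.76 / 12 = $689.73

$689.73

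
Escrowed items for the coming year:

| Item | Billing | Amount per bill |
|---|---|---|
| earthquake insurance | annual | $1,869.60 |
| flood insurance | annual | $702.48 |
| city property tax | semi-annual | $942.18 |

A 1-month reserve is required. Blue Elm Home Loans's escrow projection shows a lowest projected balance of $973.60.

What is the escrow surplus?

$602.23

Earthquake insurance = $1,869.60 annually
Flood insurance = $702.48 annually
City property tax = $942.18 × 2 = $1,884.36 annually
Total per year = $4,456.44
Per month = $4,456.44 / 12 = $371.37
Cushion = 1 × $371.37 = $371.37
Surplus = $973.60 − $371.37 = $602.23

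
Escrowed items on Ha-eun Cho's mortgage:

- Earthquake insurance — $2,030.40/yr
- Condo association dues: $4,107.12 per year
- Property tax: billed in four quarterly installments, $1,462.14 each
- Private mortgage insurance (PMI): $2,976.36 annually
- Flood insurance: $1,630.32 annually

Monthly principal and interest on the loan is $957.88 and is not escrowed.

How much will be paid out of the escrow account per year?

$16,592.76

Earthquake insurance: $2,030.40
Condo association dues: $4,107.12
Property tax: $1,462.14 × 4 = $5,848.56
Private mortgage insurance (PMI): $2,976.36
Flood insurance: $1,630.32
Combined annual = $2,030.40 + $4,107.12 + $5,848.56 + $2,976.36 + $1,630.32 = $16,592.76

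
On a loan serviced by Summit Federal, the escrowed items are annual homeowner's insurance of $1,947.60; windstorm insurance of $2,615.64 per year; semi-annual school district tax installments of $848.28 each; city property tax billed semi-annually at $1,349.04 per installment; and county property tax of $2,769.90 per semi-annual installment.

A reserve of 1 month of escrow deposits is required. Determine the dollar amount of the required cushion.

Homeowner's insurance = $1,947.60 per year
Windstorm insurance = $2,615.64 per year
School district tax = $848.28 × 2 = $1,696.56 per year
City property tax = $1,349.04 × 2 = $2,698.08 per year
County property tax = $2,769.90 × 2 = $5,539.80 per year
Total annual escrow = $14,497.68
Per month = $14,497.68 ÷ 12 = $1,208.14
Required cushion = 1 × $1,208.14 = $1,208.14

$1,208.14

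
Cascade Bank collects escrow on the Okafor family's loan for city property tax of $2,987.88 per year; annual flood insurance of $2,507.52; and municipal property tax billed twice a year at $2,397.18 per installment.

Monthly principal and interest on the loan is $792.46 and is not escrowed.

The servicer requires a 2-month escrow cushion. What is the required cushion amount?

City property tax: $2,987.88/yr
Flood insurance: $2,507.52/yr
Municipal property tax: $2,397.18 × 2 = $4,794.36/yr
Total annual escrow = $2,987.88 + $2,507.52 + $4,794.36 = $10,289.76
Monthly = $10,289.76 / 12 = $857.48
Cushion = 2 × $857.48 = $1,714.96

$1,714.96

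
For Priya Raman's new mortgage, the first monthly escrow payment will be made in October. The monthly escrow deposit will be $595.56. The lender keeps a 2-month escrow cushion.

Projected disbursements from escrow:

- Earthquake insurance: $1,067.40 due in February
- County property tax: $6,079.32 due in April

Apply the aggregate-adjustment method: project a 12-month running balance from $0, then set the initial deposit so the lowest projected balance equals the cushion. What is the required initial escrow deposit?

Cushion = 2 × $595.56 = $1,191.12
Trial balance (start $0, +$595.56 each month, − disbursements):
  Oct: +$595.56 → $595.56
  Nov: +$595.56 → $1,191.12
  Dec: +$595.56 → $1,786.68
  Jan: +$595.56 → $2,382.24
  Feb: +$595.56 − $1,067.40 → $1,910.40
  Mar: +$595.56 → $2,505.96
  Apr: +$595.56 − $6,079.32 → -$2,977.80
  May: +$595.56 → -$2,382.24
  Jun: +$595.56 → -$1,786.68
  Jul: +$595.56 → -$1,191.12
  Aug: +$595.56 → -$595.56
  Sep: +$595.56 → $0.00
Lowest trial balance = -$2,977.80 (Apr)
Initial deposit = cushion − low point = $1,191.12 − (-$2,977.80) = $4,168.92

$4,168.92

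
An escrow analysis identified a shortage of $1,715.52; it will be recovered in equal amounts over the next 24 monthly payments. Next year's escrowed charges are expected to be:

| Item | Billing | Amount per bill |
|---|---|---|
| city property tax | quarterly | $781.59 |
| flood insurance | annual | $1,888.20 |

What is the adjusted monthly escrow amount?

$489.36

City property tax: $781.59 × 4 = $3,126.36/yr
Flood insurance: $1,888.20/yr
Yearly total = $3,126.36 + $1,888.20 = $5,014.56
Base monthly escrow = $5,014.56 ÷ 12 = $417.88
Monthly shortage recovery: $1,715.52 / 24 = $71.48
New monthly escrow = $417.88 + $71.48 = $489.36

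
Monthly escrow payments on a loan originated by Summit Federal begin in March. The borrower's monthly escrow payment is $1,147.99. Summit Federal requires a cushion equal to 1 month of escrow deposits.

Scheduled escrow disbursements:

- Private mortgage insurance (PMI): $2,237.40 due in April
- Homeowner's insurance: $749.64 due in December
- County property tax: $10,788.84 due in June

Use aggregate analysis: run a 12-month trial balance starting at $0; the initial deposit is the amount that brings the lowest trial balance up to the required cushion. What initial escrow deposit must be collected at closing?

Cushion = 1 × $1,147.99 = $1,147.99
Trial balance (start $0, +$1,147.99 each month, − disbursements):
  Mar: +$1,147.99 → $1,147.99
  Apr: +$1,147.99 − $2,237.40 → $58.58
  May: +$1,147.99 → $1,206.57
  Jun: +$1,147.99 − $10,788.84 → -$8,434.28
  Jul: +$1,147.99 → -$7,286.29
  Aug: +$1,147.99 → -$6,138.30
  Sep: +$1,147.99 → -$4,990.31
  Oct: +$1,147.99 → -$3,842.32
  Nov: +$1,147.99 → -$2,694.33
  Dec: +$1,147.99 − $749.64 → -$2,295.98
  Jan: +$1,147.99 → -$1,147.99
  Feb: +$1,147.99 → $0.00
Lowest trial balance = -$8,434.28 (Jun)
Initial deposit = cushion − low point = $1,147.99 − (-$8,434.28) = $9,582.27

$9,582.27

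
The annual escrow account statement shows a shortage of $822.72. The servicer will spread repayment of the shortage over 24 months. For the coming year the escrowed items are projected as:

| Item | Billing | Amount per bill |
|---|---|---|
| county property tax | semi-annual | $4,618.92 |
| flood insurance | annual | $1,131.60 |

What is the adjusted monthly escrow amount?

County property tax — $4,618.92 × 2 = $9,237.84 per year
Flood insurance — $1,131.60 per year
Yearly total = $10,369.44
Monthly escrow = $10,369.44 / 12 = $864.12
Shortage per month = $822.72 ÷ 24 = $34.28
Adjusted monthly = $864.12 + $34.28 = $898.40

$898.40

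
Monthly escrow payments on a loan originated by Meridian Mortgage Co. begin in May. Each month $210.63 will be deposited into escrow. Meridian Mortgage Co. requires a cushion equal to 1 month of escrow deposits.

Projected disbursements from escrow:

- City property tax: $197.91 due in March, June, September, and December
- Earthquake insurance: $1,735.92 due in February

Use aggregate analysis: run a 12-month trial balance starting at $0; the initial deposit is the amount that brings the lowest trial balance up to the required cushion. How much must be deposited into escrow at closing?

Cushion = 1 × $210.63 = $210.63
Trial balance (start $0, +$210.63 each month, − disbursements):
  May: +$210.63 → $210.63
  Jun: +$210.63 − $197.91 → $223.35
  Jul: +$210.63 → $433.98
  Aug: +$210.63 → $644.61
  Sep: +$210.63 − $197.91 → $657.33
  Oct: +$210.63 → $867.96
  Nov: +$210.63 → $1,078.59
  Dec: +$210.63 − $197.91 → $1,091.31
  Jan: +$210.63 → $1,301.94
  Feb: +$210.63 − $1,735.92 → -$223.35
  Mar: +$210.63 − $197.91 → -$210.63
  Apr: +$210.63 → $0.00
Lowest trial balance = -$223.35 (Feb)
Initial deposit = cushion − low point = $210.63 − (-$223.35) = $433.98

$433.98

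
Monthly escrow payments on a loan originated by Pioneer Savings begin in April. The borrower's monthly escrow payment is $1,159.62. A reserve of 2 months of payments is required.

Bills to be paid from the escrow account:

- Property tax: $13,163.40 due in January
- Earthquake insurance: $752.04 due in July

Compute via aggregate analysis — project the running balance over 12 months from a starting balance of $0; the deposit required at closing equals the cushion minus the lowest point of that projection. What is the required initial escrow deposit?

Cushion = 2 × $1,159.62 = $2,319.24
Trial balance (start $0, +$1,159.62 each month, − disbursements):
  Apr: +$1,159.62 → $1,159.62
  May: +$1,159.62 → $2,319.24
  Jun: +$1,159.62 → $3,478.86
  Jul: +$1,159.62 − $752.04 → $3,886.44
  Aug: +$1,159.62 → $5,046.06
  Sep: +$1,159.62 → $6,205.68
  Oct: +$1,159.62 → $7,365.30
  Nov: +$1,159.62 → $8,524.92
  Dec: +$1,159.62 → $9,684.54
  Jan: +$1,159.62 − $13,163.40 → -$2,319.24
  Feb: +$1,159.62 → -$1,159.62
  Mar: +$1,159.62 → $0.00
Lowest trial balance = -$2,319.24 (Jan)
Initial deposit = cushion − low point = $2,319.24 − (-$2,319.24) = $4,638.48

$4,638.48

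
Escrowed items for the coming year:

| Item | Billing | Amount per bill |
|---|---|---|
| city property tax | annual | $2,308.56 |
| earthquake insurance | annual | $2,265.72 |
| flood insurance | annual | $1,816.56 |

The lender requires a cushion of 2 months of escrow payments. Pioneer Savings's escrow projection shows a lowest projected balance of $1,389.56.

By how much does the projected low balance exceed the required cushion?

$324.42

City property tax — $2,308.56
Earthquake insurance — $2,265.72
Flood insurance — $1,816.56
Total per year = $2,308.56 + $2,265.72 + $1,816.56 = $6,390.84
Monthly = $6,390.84 / 12 = $532.57
Required cushion = 2 × $532.57 = $1,065.14
Excess over cushion: $1,389.56 − $1,065.14 = $324.42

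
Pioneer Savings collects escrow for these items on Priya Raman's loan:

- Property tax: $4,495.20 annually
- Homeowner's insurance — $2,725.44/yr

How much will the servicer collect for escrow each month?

Property tax: $4,495.20/yr
Homeowner's insurance: $2,725.44/yr
Total annual escrow = $7,220.64
Base monthly escrow = $7,220.64 ÷ 12 = $601.72

$601.72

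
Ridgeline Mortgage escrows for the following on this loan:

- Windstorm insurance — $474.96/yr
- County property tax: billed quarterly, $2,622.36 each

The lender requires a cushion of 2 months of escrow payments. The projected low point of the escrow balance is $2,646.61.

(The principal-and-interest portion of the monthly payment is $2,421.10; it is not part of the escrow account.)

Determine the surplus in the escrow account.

$819.21

Windstorm insurance: $474.96 annually
County property tax: $2,622.36 × 4 = $10,489.44 annually
Combined annual = $474.96 + $10,489.44 = $10,964.40
Base monthly escrow = $10,964.40 / 12 = $913.70
Cushion = 2 × $913.70 = $1,827.40
Excess over cushion: $2,646.61 − $1,827.40 = $819.21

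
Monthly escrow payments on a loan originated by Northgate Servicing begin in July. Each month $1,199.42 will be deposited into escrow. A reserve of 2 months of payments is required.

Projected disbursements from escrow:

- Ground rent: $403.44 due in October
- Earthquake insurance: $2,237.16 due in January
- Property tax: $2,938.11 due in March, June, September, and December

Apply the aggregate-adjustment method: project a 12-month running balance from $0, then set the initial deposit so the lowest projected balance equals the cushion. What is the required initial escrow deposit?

$3,058.99

Cushion = 2 × $1,199.42 = $2,398.84
Trial balance (start $0, +$1,199.42 each month, − disbursements):
  Jul: +$1,199.42 → $1,199.42
  Aug: +$1,199.42 → $2,398.84
  Sep: +$1,199.42 − $2,938.11 → $660.15
  Oct: +$1,199.42 − $403.44 → $1,456.13
  Nov: +$1,199.42 → $2,655.55
  Dec: +$1,199.42 − $2,938.11 → $916.86
  Jan: +$1,199.42 − $2,237.16 → -$120.88
  Feb: +$1,199.42 → $1,078.54
  Mar: +$1,199.42 − $2,938.11 → -$660.15
  Apr: +$1,199.42 → $539.27
  May: +$1,199.42 → $1,738.69
  Jun: +$1,199.42 − $2,938.11 → $0.00
Lowest trial balance = -$660.15 (Mar)
Initial deposit = cushion − low point = $2,398.84 − (-$660.15) = $3,058.99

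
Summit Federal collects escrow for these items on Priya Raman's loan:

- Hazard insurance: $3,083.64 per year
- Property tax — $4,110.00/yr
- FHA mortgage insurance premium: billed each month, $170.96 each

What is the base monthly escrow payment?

$770.43

Hazard insurance — $3,083.64/yr
Property tax — $4,110.00/yr
FHA mortgage insurance premium — $170.96 × 12 = $2,051.52/yr
Yearly total = $3,083.64 + $4,110.00 + $2,051.52 = $9,245.16
Per month = $9,245.16 / 12 = $770.43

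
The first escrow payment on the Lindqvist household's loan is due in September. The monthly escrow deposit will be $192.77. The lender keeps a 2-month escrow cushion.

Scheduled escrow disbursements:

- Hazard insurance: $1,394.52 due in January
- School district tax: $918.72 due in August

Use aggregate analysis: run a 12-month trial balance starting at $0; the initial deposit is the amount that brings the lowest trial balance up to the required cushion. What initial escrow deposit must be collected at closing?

$816.21

Cushion = 2 × $192.77 = $385.54
Trial balance (start $0, +$192.77 each month, − disbursements):
  Sep: +$192.77 → $192.77
  Oct: +$192.77 → $385.54
  Nov: +$192.77 → $578.31
  Dec: +$192.77 → $771.08
  Jan: +$192.77 − $1,394.52 → -$430.67
  Feb: +$192.77 → -$237.90
  Mar: +$192.77 → -$45.13
  Apr: +$192.77 → $147.64
  May: +$192.77 → $340.41
  Jun: +$192.77 → $533.18
  Jul: +$192.77 → $725.95
  Aug: +$192.77 − $918.72 → $0.00
Lowest trial balance = -$430.67 (Jan)
Initial deposit = cushion − low point = $385.54 − (-$430.67) = $816.21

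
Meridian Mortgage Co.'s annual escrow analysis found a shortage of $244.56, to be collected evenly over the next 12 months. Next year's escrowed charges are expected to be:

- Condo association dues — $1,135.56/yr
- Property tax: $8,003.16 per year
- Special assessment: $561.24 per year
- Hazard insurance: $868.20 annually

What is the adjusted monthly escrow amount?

$901.06

Condo association dues = $1,135.56 annually
Property tax = $8,003.16 annually
Special assessment = $561.24 annually
Hazard insurance = $868.20 annually
Total annual escrow = $1,135.56 + $8,003.16 + $561.24 + $868.20 = $10,568.16
Monthly escrow = $10,568.16 / 12 = $880.68
Shortage per month = $244.56 ÷ 12 = $20.38
Adjusted monthly = $880.68 + $20.38 = $901.06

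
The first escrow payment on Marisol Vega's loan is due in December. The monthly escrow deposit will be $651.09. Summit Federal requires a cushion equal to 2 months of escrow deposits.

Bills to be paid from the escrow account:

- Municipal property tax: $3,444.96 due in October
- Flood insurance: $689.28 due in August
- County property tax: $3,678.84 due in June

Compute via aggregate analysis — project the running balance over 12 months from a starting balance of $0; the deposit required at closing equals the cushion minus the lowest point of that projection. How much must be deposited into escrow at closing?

$1,953.27

Cushion = 2 × $651.09 = $1,302.18
Trial balance (start $0, +$651.09 each month, − disbursements):
  Dec: +$651.09 → $651.09
  Jan: +$651.09 → $1,302.18
  Feb: +$651.09 → $1,953.27
  Mar: +$651.09 → $2,604.36
  Apr: +$651.09 → $3,255.45
  May: +$651.09 → $3,906.54
  Jun: +$651.09 − $3,678.84 → $878.79
  Jul: +$651.09 → $1,529.88
  Aug: +$651.09 − $689.28 → $1,491.69
  Sep: +$651.09 → $2,142.78
  Oct: +$651.09 − $3,444.96 → -$651.09
  Nov: +$651.09 → $0.00
Lowest trial balance = -$651.09 (Oct)
Initial deposit = cushion − low point = $1,302.18 − (-$651.09) = $1,953.27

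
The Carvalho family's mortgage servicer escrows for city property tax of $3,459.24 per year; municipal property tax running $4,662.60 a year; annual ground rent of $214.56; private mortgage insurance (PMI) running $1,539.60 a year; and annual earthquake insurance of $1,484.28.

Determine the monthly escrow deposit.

$946.69

City property tax = $3,459.24 annually
Municipal property tax = $4,662.60 annually
Ground rent = $214.56 annually
Private mortgage insurance (PMI) = $1,539.60 annually
Earthquake insurance = $1,484.28 annually
Combined annual = $11,360.28
Monthly = $11,360.28 / 12 = $946.69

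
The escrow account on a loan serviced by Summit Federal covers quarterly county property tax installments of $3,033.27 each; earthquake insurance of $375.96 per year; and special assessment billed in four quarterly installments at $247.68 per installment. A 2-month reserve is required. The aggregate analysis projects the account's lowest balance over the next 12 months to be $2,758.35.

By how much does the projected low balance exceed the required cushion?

$508.39

County property tax = $3,033.27 × 4 = $12,133.08 annually
Earthquake insurance = $375.96 annually
Special assessment = $247.68 × 4 = $990.72 annually
Annual escrow total = $12,133.08 + $375.96 + $990.72 = $13,499.76
Monthly = $13,499.76 / 12 = $1,124.98
Required reserve = 2 × $1,124.98 = $2,249.96
Surplus = $2,758.35 − $2,249.96 = $508.39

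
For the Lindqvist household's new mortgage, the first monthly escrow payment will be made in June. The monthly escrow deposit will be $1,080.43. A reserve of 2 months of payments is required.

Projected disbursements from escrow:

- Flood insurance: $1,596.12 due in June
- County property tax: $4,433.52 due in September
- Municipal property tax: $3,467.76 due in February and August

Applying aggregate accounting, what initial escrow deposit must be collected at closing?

Cushion = 2 × $1,080.43 = $2,160.86
Trial balance (start $0, +$1,080.43 each month, − disbursements):
  Jun: +$1,080.43 − $1,596.12 → -$515.69
  Jul: +$1,080.43 → $564.74
  Aug: +$1,080.43 − $3,467.76 → -$1,822.59
  Sep: +$1,080.43 − $4,433.52 → -$5,175.68
  Oct: +$1,080.43 → -$4,095.25
  Nov: +$1,080.43 → -$3,014.82
  Dec: +$1,080.43 → -$1,934.39
  Jan: +$1,080.43 → -$853.96
  Feb: +$1,080.43 − $3,467.76 → -$3,241.29
  Mar: +$1,080.43 → -$2,160.86
  Apr: +$1,080.43 → -$1,080.43
  May: +$1,080.43 → $0.00
Lowest trial balance = -$5,175.68 (Sep)
Initial deposit = cushion − low point = $2,160.86 − (-$5,175.68) = $7,336.54

$7,336.54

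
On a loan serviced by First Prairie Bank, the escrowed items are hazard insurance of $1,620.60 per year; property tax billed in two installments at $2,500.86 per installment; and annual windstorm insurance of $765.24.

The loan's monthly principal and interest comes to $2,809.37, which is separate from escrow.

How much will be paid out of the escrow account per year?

$7,387.56

Hazard insurance — $1,620.60
Property tax — $2,500.86 × 2 = $5,001.72
Windstorm insurance — $765.24
Annual escrow total = $7,387.56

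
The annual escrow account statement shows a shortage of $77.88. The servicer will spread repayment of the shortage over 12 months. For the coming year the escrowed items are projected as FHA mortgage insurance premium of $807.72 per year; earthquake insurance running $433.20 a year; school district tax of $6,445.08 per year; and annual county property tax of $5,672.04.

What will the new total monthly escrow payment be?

FHA mortgage insurance premium — $807.72/yr
Earthquake insurance — $433.20/yr
School district tax — $6,445.08/yr
County property tax — $5,672.04/yr
Total annual escrow = $807.72 + $433.20 + $6,445.08 + $5,672.04 = $13,358.04
Monthly = $13,358.04 ÷ 12 = $1,113.17
Shortage spread = $77.88 ÷ 12 = $6.49/mo
New monthly escrow = $1,113.17 + $6.49 = $1,119.66

$1,119.66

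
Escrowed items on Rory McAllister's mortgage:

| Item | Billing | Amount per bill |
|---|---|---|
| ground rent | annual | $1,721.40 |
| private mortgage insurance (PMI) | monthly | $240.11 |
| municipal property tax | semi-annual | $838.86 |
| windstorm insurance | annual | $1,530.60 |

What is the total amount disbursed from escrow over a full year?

Ground rent — $1,721.40/yr
Private mortgage insurance (PMI) — $240.11 × 12 = $2,881.32/yr
Municipal property tax — $838.86 × 2 = $1,677.72/yr
Windstorm insurance — $1,530.60/yr
Yearly total = $7,811.04

$7,811.04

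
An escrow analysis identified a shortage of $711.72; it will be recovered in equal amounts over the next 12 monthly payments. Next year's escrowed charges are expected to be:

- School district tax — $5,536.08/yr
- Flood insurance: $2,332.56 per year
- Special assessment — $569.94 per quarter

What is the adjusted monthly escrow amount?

School district tax: $5,536.08
Flood insurance: $2,332.56
Special assessment: $569.94 × 4 = $2,279.76
Annual escrow total = $10,148.40
Monthly = $10,148.40 ÷ 12 = $845.70
Shortage per month = $711.72 / 12 = $59.31
New monthly escrow = $845.70 + $59.31 = $905.01

$905.01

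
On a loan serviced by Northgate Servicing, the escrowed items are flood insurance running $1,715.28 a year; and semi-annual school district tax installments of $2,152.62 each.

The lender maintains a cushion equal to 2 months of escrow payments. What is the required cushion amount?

Flood insurance = $1,715.28
School district tax = $2,152.62 × 2 = $4,305.24
Combined annual = $6,020.52
Per month = $6,020.52 / 12 = $501.71
Reserve = 2 × $501.71 = $1,003.42

$1,003.42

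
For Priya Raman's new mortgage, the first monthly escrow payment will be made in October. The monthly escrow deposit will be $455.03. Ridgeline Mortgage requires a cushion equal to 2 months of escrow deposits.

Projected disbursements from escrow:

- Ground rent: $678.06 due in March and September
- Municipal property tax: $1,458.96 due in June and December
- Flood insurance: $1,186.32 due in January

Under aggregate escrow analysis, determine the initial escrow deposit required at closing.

$1,735.22

Cushion = 2 × $455.03 = $910.06
Trial balance (start $0, +$455.03 each month, − disbursements):
  Oct: +$455.03 → $455.03
  Nov: +$455.03 → $910.06
  Dec: +$455.03 − $1,458.96 → -$93.87
  Jan: +$455.03 − $1,186.32 → -$825.16
  Feb: +$455.03 → -$370.13
  Mar: +$455.03 − $678.06 → -$593.16
  Apr: +$455.03 → -$138.13
  May: +$455.03 → $316.90
  Jun: +$455.03 − $1,458.96 → -$687.03
  Jul: +$455.03 → -$232.00
  Aug: +$455.03 → $223.03
  Sep: +$455.03 − $678.06 → $0.00
Lowest trial balance = -$825.16 (Jan)
Initial deposit = cushion − low point = $910.06 − (-$825.16) = $1,735.22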